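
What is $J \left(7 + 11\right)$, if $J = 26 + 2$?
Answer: $504$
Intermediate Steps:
$J = 28$
$J \left(7 + 11\right) = 28 \left(7 + 11\right) = 28 \cdot 18 = 504$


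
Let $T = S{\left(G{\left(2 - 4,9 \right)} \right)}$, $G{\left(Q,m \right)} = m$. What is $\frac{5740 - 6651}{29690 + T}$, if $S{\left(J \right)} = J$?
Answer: $- \frac{911}{29699} \approx -0.030674$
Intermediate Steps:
$T = 9$
$\frac{5740 - 6651}{29690 + T} = \frac{5740 - 6651}{29690 + 9} = - \frac{911}{29699}$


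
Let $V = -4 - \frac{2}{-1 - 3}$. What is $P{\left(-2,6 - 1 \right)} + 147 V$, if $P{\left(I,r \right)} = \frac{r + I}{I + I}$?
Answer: $- \frac{2061}{4} \approx -515.25$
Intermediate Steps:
$P{\left(I,r \right)} = \frac{I + r}{2 I}$
$V = - \frac{7}{2}$ ($V = -4 - \frac{2}{-4} = -4 - - \frac{1}{2} = -4 + \frac{1}{2} = - \frac{7}{2} \approx -3.5$)
$P{\left(-2,6 - 1 \right)} + 147 V = \frac{-2 + \left(6 - 1\right)}{2 \left(-2\right)} + 147 \left(- \frac{7}{2}\right) = \frac{1}{2} \left(- \frac{1}{2}\right) \left(-2 + 5\right) - \frac{1029}{2} = \frac{1}{2} \left(- \frac{1}{2}\right) 3 - \frac{1029}{2} = - \frac{3}{4} - \frac{1029}{2} = - \frac{2061}{4}$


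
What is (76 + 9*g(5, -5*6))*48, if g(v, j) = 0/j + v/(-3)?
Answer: 2928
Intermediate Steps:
g(v, j) = -v/3 (g(v, j) = 0 + v*(-⅓) = 0 - v/3 = -v/3)
(76 + 9*g(5, -5*6))*48 = (76 + 9*(-⅓*5))*48 = (76 + 9*(-5/3))*48 = (76 - 15)*48 = 61*48 = 2928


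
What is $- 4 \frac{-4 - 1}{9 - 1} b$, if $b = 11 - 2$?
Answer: $\frac{45}{2} \approx 22.5$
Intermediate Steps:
$b = 9$ ($b = 11 - 2 = 9$)
$- 4 \frac{-4 - 1}{9 - 1} b = - 4 \frac{-4 - 1}{9 - 1} \cdot 9 = - 4 \left(- \frac{5}{8}\right) 9 = - 4 \left(\left(-5\right) \frac{1}{8}\right) 9 = \left(-4\right) \left(- \frac{5}{8}\right) 9 = \frac{5}{2} \cdot 9 = \frac{45}{2}$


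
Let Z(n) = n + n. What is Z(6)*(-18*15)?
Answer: -3240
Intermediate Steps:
Z(n) = 2*n
Z(6)*(-18*15) = (2*6)*(-18*15) = 12*(-270) = -3240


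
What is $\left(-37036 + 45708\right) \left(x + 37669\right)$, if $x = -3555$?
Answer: $295836608$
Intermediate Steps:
$\left(-37036 + 45708\right) \left(x + 37669\right) = \left(-37036 + 45708\right) \left(-3555 + 37669\right) = 8672 \cdot 34114 = 295836608$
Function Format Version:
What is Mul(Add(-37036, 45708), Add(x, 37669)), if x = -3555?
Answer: 295836608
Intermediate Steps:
Mul(Add(-37036, 45708), Add(x, 37669)) = Mul(Add(-37036, 45708), Add(-3555, 37669)) = Mul(8672, 34114) = 295836608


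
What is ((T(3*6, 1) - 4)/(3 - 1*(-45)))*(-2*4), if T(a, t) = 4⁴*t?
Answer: -42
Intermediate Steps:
T(a, t) = 256*t
((T(3*6, 1) - 4)/(3 - 1*(-45)))*(-2*4) = ((256*1 - 4)/(3 - 1*(-45)))*(-2*4) = ((256 - 4)/(3 + 45))*(-8) = (252/48)*(-8) = (252*(1/48))*(-8) = (21/4)*(-8) = -42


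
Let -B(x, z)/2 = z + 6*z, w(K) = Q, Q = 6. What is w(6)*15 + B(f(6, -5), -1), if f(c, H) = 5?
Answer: 104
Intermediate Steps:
w(K) = 6
B(x, z) = -14*z (B(x, z) = -2*(z + 6*z) = -14*z)
w(6)*15 + B(f(6, -5), -1) = 6*15 - 14*(-1) = 90 + 14 = 104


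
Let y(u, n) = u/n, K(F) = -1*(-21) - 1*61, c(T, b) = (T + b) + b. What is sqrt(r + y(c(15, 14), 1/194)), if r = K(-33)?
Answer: sqrt(8302) ≈ 91.115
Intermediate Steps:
c(T, b) = T + 2*b
K(F) = -40 (K(F) = 21 - 61 = -40)
r = -40
sqrt(r + y(c(15, 14), 1/194)) = sqrt(-40 + (15 + 2*14)/(1/194)) = sqrt(-40 + (15 + 28)/(1/194)) = sqrt(-40 + 43*194) = sqrt(-40 + 8342) = sqrt(8302)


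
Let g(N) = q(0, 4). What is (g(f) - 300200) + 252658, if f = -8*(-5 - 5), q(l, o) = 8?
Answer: -47534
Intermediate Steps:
f = 80 (f = -8*(-10) = 80)
g(N) = 8
(g(f) - 300200) + 252658 = (8 - 300200) + 252658 = -300192 + 252658 = -47534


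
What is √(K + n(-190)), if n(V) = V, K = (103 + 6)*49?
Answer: √5151 ≈ 71.771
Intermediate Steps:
K = 5341 (K = 109*49 = 5341)
√(K + n(-190)) = √(5341 - 190) = √5151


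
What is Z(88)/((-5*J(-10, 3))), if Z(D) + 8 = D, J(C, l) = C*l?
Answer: 8/15 ≈ 0.53333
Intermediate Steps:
Z(D) = -8 + D
Z(88)/((-5*J(-10, 3))) = (-8 + 88)/((-(-50)*3)) = 80/((-5*(-30))) = 80/150 = 80*(1/150) = 8/15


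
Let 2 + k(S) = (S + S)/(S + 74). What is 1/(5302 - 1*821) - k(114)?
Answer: 165844/210607 ≈ 0.78746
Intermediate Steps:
k(S) = -2 + 2*S/(74 + S) (k(S) = -2 + (S + S)/(S + 74) = -2 + (2*S)/(74 + S) = -2 + 2*S/(74 + S))
1/(5302 - 1*821) - k(114) = 1/(5302 - 1*821) - (-148)/(74 + 114) = 1/(5302 - 821) - (-148)/188 = 1/4481 - (-148)/188 = 1/4481 - 1*(-37/47) = 1/4481 + 37/47 = 165844/210607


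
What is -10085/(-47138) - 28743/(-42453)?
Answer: 594342013/667049838 ≈ 0.89100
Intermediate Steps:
-10085/(-47138) - 28743/(-42453) = -10085*(-1/47138) - 28743*(-1/42453) = 10085/47138 + 9581/14151 = 594342013/667049838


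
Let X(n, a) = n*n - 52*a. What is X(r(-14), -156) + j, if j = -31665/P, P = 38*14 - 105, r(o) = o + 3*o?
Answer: 4771231/427 ≈ 11174.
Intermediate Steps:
r(o) = 4*o
P = 427 (P = 532 - 105 = 427)
X(n, a) = n² - 52*a
j = -31665/427 ≈ -74.157
X(r(-14), -156) + j = ((4*(-14))² - 52*(-156)) - 31665/427 = ((-56)² + 8112) - 31665/427 = (3136 + 8112) - 31665/427 = 11248 - 31665/427 = 4771231/427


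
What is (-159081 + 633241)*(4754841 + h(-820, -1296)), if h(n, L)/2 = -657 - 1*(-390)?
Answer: 2254302207120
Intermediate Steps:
h(n, L) = -534 (h(n, L) = 2*(-657 - 1*(-390)) = 2*(-657 + 390) = 2*(-267) = -534)
(-159081 + 633241)*(4754841 + h(-820, -1296)) = (-159081 + 633241)*(4754841 - 534) = 474160*4754307 = 2254302207120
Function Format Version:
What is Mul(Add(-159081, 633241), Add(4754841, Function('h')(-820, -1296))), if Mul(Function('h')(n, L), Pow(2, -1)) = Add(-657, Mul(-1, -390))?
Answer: 2254302207120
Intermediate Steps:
Function('h')(n, L) = -534 (Function('h')(n, L) = Mul(2, Add(-657, Mul(-1, -390))) = Mul(2, Add(-657, 390)) = Mul(2, -267) = -534)
Mul(Add(-159081, 633241), Add(4754841, Function('h')(-820, -1296))) = Mul(Add(-159081, 633241), Add(4754841, -534)) = Mul(474160, 4754307) = 2254302207120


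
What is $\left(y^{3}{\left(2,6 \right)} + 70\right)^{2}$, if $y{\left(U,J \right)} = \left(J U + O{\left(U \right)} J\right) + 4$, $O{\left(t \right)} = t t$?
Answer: $4104964900$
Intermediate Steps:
$O{\left(t \right)} = t^{2}$
$y{\left(U,J \right)} = 4 + J U + J U^{2}$ ($y{\left(U,J \right)} = \left(J U + U^{2} J\right) + 4 = \left(J U + J U^{2}\right) + 4 = 4 + J U + J U^{2}$)
$\left(y^{3}{\left(2,6 \right)} + 70\right)^{2} = \left(\left(4 + 6 \cdot 2 + 6 \cdot 2^{2}\right)^{3} + 70\right)^{2} = \left(\left(4 + 12 + 6 \cdot 4\right)^{3} + 70\right)^{2} = \left(\left(4 + 12 + 24\right)^{3} + 70\right)^{2} = \left(40^{3} + 70\right)^{2} = \left(64000 + 70\right)^{2} = 64070^{2} = 4104964900$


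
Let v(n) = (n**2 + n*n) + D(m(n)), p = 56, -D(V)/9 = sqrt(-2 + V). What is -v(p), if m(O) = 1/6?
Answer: -6272 + 3*I*sqrt(66)/2 ≈ -6272.0 + 12.186*I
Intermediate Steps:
m(O) = 1/6
D(V) = -9*sqrt(-2 + V)
v(n) = 2*n**2 - 3*I*sqrt(66)/2 (v(n) = (n**2 + n*n) - 9*sqrt(-2 + 1/6) = (n**2 + n**2) - 3*I*sqrt(66)/2 = 2*n**2 - 3*I*sqrt(66)/2)
-v(p) = -(2*56**2 - 3*I*sqrt(66)/2) = -(2*3136 - 3*I*sqrt(66)/2) = -(6272 - 3*I*sqrt(66)/2) = -6272 + 3*I*sqrt(66)/2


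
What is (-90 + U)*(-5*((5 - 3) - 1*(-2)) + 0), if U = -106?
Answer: 3920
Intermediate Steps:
(-90 + U)*(-5*((5 - 3) - 1*(-2)) + 0) = (-90 - 106)*(-5*((5 - 3) - 1*(-2)) + 0) = -196*(-5*(2 + 2) + 0) = -196*(-5*4 + 0) = -196*(-20 + 0) = -196*(-20) = 3920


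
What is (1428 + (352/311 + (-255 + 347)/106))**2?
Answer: 555577238510596/271689289 ≈ 2.0449e+6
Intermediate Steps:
(1428 + (352/311 + (-255 + 347)/106))**2 = (1428 + (352*(1/311) + 92*(1/106)))**2 = (1428 + (352/311 + 46/53))**2 = (1428 + 32962/16483)**2 = (23570686/16483)**2 = 555577238510596/271689289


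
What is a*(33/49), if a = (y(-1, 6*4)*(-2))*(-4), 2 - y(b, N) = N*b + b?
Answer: 7128/49 ≈ 145.47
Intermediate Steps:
y(b, N) = 2 - b - N*b (y(b, N) = 2 - (N*b + b) = 2 - (b + N*b) = 2 + (-b - N*b) = 2 - b - N*b)
a = 216 (a = ((2 - 1*(-1) - 1*6*4*(-1))*(-2))*(-4) = ((2 + 1 - 1*24*(-1))*(-2))*(-4) = ((2 + 1 + 24)*(-2))*(-4) = (27*(-2))*(-4) = -54*(-4) = 216)
a*(33/49) = 216*(33/49) = 7128/49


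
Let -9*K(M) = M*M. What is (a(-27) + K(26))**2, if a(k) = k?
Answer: 844561/81 ≈ 10427.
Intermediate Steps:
K(M) = -M**2/9 (K(M) = -M*M/9 = -M**2/9)
(a(-27) + K(26))**2 = (-27 - 1/9*26**2)**2 = (-27 - 1/9*676)**2 = (-27 - 676/9)**2 = (-919/9)**2 = 844561/81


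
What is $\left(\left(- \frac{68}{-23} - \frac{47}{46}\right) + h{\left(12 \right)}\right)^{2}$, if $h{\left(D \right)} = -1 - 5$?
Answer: $\frac{34969}{2116} \approx 16.526$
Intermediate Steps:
$h{\left(D \right)} = -6$
$\left(\left(- \frac{68}{-23} - \frac{47}{46}\right) + h{\left(12 \right)}\right)^{2} = \left(\left(- \frac{68}{-23} - \frac{47}{46}\right) - 6\right)^{2} = \left(\left(\left(-68\right) \left(- \frac{1}{23}\right) - \frac{47}{46}\right) - 6\right)^{2} = \left(\left(\frac{68}{23} - \frac{47}{46}\right) - 6\right)^{2} = \left(\frac{89}{46} - 6\right)^{2} = \left(- \frac{187}{46}\right)^{2} = \frac{34969}{2116}$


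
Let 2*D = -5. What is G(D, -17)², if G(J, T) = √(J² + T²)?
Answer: 1181/4 ≈ 295.25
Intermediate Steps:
D = -5/2 (D = (½)*(-5) = -5/2 ≈ -2.5000)
G(D, -17)² = (√((-5/2)² + (-17)²))² = (√(25/4 + 289))² = (√(1181/4))² = (√1181/2)² = 1181/4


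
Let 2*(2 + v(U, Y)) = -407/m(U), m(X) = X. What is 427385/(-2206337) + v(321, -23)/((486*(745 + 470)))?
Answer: -23146152569881/119487199764780 ≈ -0.19371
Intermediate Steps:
v(U, Y) = -2 - 407/(2*U) (v(U, Y) = -2 + (-407/U)/2 = -2 - 407/(2*U))
427385/(-2206337) + v(321, -23)/((486*(745 + 470))) = 427385/(-2206337) + (-2 - 407/2/321)/((486*(745 + 470))) = 427385*(-1/2206337) + (-2 - 407/2*1/321)/((486*1215)) = -61055/315191 + (-2 - 407/642)/590490 = -61055/315191 - 1691/642*1/590490 = -61055/315191 - 1691/379094580 = -23146152569881/119487199764780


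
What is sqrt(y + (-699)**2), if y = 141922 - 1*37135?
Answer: 6*sqrt(16483) ≈ 770.32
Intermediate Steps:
y = 104787 (y = 141922 - 37135 = 104787)
sqrt(y + (-699)**2) = sqrt(104787 + (-699)**2) = sqrt(104787 + 488601) = sqrt(593388) = 6*sqrt(16483)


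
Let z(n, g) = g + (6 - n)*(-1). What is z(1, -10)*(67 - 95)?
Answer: 420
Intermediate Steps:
z(n, g) = -6 + g + n (z(n, g) = g + (-6 + n) = -6 + g + n)
z(1, -10)*(67 - 95) = (-6 - 10 + 1)*(67 - 95) = -15*(-28) = 420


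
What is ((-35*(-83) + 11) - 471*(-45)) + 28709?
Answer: 52820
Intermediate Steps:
((-35*(-83) + 11) - 471*(-45)) + 28709 = ((2905 + 11) + 21195) + 28709 = (2916 + 21195) + 28709 = 24111 + 28709 = 52820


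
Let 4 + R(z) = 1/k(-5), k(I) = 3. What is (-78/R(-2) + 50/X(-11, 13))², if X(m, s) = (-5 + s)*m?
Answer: 829921/1936 ≈ 428.68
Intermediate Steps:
X(m, s) = m*(-5 + s)
R(z) = -11/3 (R(z) = -4 + 1/3 = -4 + ⅓ = -11/3)
(-78/R(-2) + 50/X(-11, 13))² = (-78/(-11/3) + 50/((-11*(-5 + 13))))² = (-78*(-3/11) + 50/((-11*8)))² = (234/11 + 50/(-88))² = (234/11 + 50*(-1/88))² = (234/11 - 25/44)² = (911/44)² = 829921/1936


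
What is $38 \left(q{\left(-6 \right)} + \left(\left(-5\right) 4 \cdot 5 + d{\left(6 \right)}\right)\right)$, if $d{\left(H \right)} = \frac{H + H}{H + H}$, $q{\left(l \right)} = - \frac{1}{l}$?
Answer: $- \frac{11267}{3} \approx -3755.7$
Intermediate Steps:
$d{\left(H \right)} = 1$ ($d{\left(H \right)} = \frac{2 H}{2 H} = 2 H \frac{1}{2 H} = 1$)
$38 \left(q{\left(-6 \right)} + \left(\left(-5\right) 4 \cdot 5 + d{\left(6 \right)}\right)\right) = 38 \left(- \frac{1}{-6} + \left(\left(-5\right) 4 \cdot 5 + 1\right)\right) = 38 \left(\left(-1\right) \left(- \frac{1}{6}\right) + \left(\left(-20\right) 5 + 1\right)\right) = 38 \left(\frac{1}{6} + \left(-100 + 1\right)\right) = 38 \left(\frac{1}{6} - 99\right) = 38 \left(- \frac{593}{6}\right) = - \frac{11267}{3}$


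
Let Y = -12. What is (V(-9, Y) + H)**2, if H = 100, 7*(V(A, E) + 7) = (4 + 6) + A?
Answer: 425104/49 ≈ 8675.6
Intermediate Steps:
V(A, E) = -39/7 + A/7 (V(A, E) = -7 + ((4 + 6) + A)/7 = -7 + (10 + A)/7 = -7 + (10/7 + A/7) = -39/7 + A/7)
(V(-9, Y) + H)**2 = ((-39/7 + (1/7)*(-9)) + 100)**2 = ((-39/7 - 9/7) + 100)**2 = (-48/7 + 100)**2 = (652/7)**2 = 425104/49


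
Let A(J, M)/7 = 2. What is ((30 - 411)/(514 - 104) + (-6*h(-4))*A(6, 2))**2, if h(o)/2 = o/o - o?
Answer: 118873937961/168100 ≈ 7.0716e+5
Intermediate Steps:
A(J, M) = 14 (A(J, M) = 7*2 = 14)
h(o) = 2 - 2*o (h(o) = 2*(o/o - o) = 2*(1 - o) = 2 - 2*o)
((30 - 411)/(514 - 104) + (-6*h(-4))*A(6, 2))**2 = ((30 - 411)/(514 - 104) - 6*(2 - 2*(-4))*14)**2 = (-381/410 - 6*(2 + 8)*14)**2 = (-381*1/410 - 6*10*14)**2 = (-381/410 - 60*14)**2 = (-381/410 - 840)**2 = (-344781/410)**2 = 118873937961/168100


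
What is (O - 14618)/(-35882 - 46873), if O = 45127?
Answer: -30509/82755 ≈ -0.36867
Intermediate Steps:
(O - 14618)/(-35882 - 46873) = (45127 - 14618)/(-35882 - 46873) = 30509/(-82755) = 30509*(-1/82755) = -30509/82755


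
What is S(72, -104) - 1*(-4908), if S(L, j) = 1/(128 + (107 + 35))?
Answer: 1325161/270 ≈ 4908.0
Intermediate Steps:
S(L, j) = 1/270 (S(L, j) = 1/(128 + 142) = 1/270)
S(72, -104) - 1*(-4908) = 1/270 - 1*(-4908) = 1/270 + 4908 = 1325161/270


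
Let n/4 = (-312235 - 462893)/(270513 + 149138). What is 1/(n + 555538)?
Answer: 419651/233128976726 ≈ 1.8001e-6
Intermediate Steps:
n = -3100512/419651 (n = 4*((-312235 - 462893)/(270513 + 149138)) = 4*(-775128/419651) = -3100512/419651 ≈ -7.3883)
1/(n + 555538) = 1/(-3100512/419651 + 555538) = 1/(233128976726/419651) = 419651/233128976726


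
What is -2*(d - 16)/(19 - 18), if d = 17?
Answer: -2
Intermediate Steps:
-2*(d - 16)/(19 - 18) = -2*(17 - 16)/(19 - 18) = -2/1 = -2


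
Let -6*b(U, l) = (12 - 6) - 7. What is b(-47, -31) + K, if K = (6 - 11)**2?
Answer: 151/6 ≈ 25.167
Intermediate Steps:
b(U, l) = 1/6 (b(U, l) = -((12 - 6) - 7)/6 = -(6 - 7)/6 = -1/6*(-1) = 1/6)
K = 25 (K = (-5)**2 = 25)
b(-47, -31) + K = 1/6 + 25 = 151/6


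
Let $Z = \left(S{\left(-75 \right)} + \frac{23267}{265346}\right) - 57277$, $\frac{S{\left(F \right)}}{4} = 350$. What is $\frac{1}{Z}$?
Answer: $- \frac{265346}{14826715175} \approx -1.7896 \cdot 10^{-5}$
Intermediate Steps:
$S{\left(F \right)} = 1400$ ($S{\left(F \right)} = 4 \cdot 350 = 1400$)
$Z = - \frac{14826715175}{265346}$ ($Z = \left(1400 + \frac{23267}{265346}\right) - 57277 = \frac{371507667}{265346} - 57277 = - \frac{14826715175}{265346} \approx -55877.0$)
$\frac{1}{Z} = \frac{1}{- \frac{14826715175}{265346}} = - \frac{265346}{14826715175}$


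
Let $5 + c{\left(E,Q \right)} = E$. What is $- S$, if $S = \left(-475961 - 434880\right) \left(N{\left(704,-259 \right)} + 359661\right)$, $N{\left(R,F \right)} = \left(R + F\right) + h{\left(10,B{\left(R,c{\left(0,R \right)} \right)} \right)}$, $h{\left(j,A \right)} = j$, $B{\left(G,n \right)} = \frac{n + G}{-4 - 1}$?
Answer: $328008417556$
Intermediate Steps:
$c{\left(E,Q \right)} = -5 + E$
$B{\left(G,n \right)} = - \frac{G}{5} - \frac{n}{5}$ ($B{\left(G,n \right)} = \frac{G + n}{-5} = \left(G + n\right) \left(- \frac{1}{5}\right) = - \frac{G}{5} - \frac{n}{5}$)
$N{\left(R,F \right)} = 10 + F + R$ ($N{\left(R,F \right)} = \left(R + F\right) + 10 = \left(F + R\right) + 10 = 10 + F + R$)
$S = -328008417556$ ($S = \left(-475961 - 434880\right) \left(\left(10 - 259 + 704\right) + 359661\right) = - 910841 \left(455 + 359661\right) = \left(-910841\right) 360116 = -328008417556$)
$- S = \left(-1\right) \left(-328008417556\right) = 328008417556$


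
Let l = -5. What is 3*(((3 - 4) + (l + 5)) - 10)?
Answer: -33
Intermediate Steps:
3*(((3 - 4) + (l + 5)) - 10) = 3*(((3 - 4) + (-5 + 5)) - 10) = 3*((-1 + 0) - 10) = 3*(-1 - 10) = 3*(-11) = -33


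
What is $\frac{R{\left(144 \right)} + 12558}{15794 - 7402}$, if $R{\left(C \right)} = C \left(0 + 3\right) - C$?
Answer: $\frac{6423}{4196} \approx 1.5307$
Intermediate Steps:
$R{\left(C \right)} = 2 C$ ($R{\left(C \right)} = C 3 - C = 3 C - C = 2 C$)
$\frac{R{\left(144 \right)} + 12558}{15794 - 7402} = \frac{2 \cdot 144 + 12558}{15794 - 7402} = \frac{288 + 12558}{8392} = 12846 \cdot \frac{1}{8392} = \frac{6423}{4196}$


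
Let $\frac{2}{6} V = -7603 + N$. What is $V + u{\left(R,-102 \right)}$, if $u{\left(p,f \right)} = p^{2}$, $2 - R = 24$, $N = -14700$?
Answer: $-66425$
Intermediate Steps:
$R = -22$ ($R = 2 - 24 = -22$)
$V = -66909$ ($V = 3 \left(-7603 - 14700\right) = 3 \left(-22303\right) = -66909$)
$V + u{\left(R,-102 \right)} = -66909 + \left(-22\right)^{2} = -66909 + 484 = -66425$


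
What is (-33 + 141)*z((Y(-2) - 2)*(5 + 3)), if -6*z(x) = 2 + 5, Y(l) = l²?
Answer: -126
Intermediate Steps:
z(x) = -7/6 (z(x) = -(2 + 5)/6 = -⅙*7 = -7/6)
(-33 + 141)*z((Y(-2) - 2)*(5 + 3)) = (-33 + 141)*(-7/6) = 108*(-7/6) = -126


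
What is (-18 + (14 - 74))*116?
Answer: -9048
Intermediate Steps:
(-18 + (14 - 74))*116 = (-18 - 60)*116 = -78*116 = -9048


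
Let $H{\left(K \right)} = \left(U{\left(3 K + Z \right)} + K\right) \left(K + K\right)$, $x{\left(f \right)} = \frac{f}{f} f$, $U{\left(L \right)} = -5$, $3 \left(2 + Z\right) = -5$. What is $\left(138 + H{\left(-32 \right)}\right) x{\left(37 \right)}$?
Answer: $92722$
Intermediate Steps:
$Z = - \frac{11}{3}$ ($Z = -2 + \frac{1}{3} \left(-5\right) = -2 - \frac{5}{3} = - \frac{11}{3} \approx -3.6667$)
$x{\left(f \right)} = f$ ($x{\left(f \right)} = 1 f = f$)
$H{\left(K \right)} = 2 K \left(-5 + K\right)$ ($H{\left(K \right)} = \left(-5 + K\right) \left(K + K\right) = \left(-5 + K\right) 2 K = 2 K \left(-5 + K\right)$)
$\left(138 + H{\left(-32 \right)}\right) x{\left(37 \right)} = \left(138 + 2 \left(-32\right) \left(-5 - 32\right)\right) 37 = \left(138 + 2 \left(-32\right) \left(-37\right)\right) 37 = \left(138 + 2368\right) 37 = 2506 \cdot 37 = 92722$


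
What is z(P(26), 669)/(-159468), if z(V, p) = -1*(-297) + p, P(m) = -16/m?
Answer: -161/26578 ≈ -0.0060576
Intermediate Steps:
z(V, p) = 297 + p
z(P(26), 669)/(-159468) = (297 + 669)/(-159468) = 966*(-1/159468) = -161/26578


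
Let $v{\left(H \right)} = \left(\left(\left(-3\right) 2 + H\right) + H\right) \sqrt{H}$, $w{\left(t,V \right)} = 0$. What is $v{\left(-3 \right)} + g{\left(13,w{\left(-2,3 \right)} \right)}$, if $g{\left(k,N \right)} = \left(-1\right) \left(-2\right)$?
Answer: $2 - 12 i \sqrt{3} \approx 2.0 - 20.785 i$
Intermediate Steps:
$g{\left(k,N \right)} = 2$
$v{\left(H \right)} = \sqrt{H} \left(-6 + 2 H\right)$ ($v{\left(H \right)} = \left(\left(-6 + H\right) + H\right) \sqrt{H} = \left(-6 + 2 H\right) \sqrt{H} = \sqrt{H} \left(-6 + 2 H\right)$)
$v{\left(-3 \right)} + g{\left(13,w{\left(-2,3 \right)} \right)} = 2 \sqrt{-3} \left(-3 - 3\right) + 2 = 2 i \sqrt{3} \left(-6\right) + 2 = - 12 i \sqrt{3} + 2 = 2 - 12 i \sqrt{3}$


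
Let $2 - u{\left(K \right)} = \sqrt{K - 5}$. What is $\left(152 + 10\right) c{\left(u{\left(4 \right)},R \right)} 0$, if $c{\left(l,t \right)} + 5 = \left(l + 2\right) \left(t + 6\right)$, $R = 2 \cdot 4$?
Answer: $0$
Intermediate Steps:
$R = 8$
$u{\left(K \right)} = 2 - \sqrt{-5 + K}$ ($u{\left(K \right)} = 2 - \sqrt{K - 5} = 2 - \sqrt{-5 + K}$)
$c{\left(l,t \right)} = -5 + \left(2 + l\right) \left(6 + t\right)$ ($c{\left(l,t \right)} = -5 + \left(l + 2\right) \left(t + 6\right) = -5 + \left(2 + l\right) \left(6 + t\right)$)
$\left(152 + 10\right) c{\left(u{\left(4 \right)},R \right)} 0 = \left(152 + 10\right) \left(7 + 2 \cdot 8 + 6 \left(2 - \sqrt{-5 + 4}\right) + \left(2 - \sqrt{-5 + 4}\right) 8\right) 0 = 162 \left(7 + 16 + 6 \left(2 - \sqrt{-1}\right) + \left(2 - \sqrt{-1}\right) 8\right) 0 = 162 \left(7 + 16 + 6 \left(2 - i\right) + \left(2 - i\right) 8\right) 0 = 162 \left(7 + 16 + \left(12 - 6 i\right) + \left(16 - 8 i\right)\right) 0 = 162 \left(51 - 14 i\right) 0 = 162 \cdot 0 = 0$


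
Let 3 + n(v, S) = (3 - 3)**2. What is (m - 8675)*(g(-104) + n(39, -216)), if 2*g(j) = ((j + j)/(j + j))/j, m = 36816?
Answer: -17588125/208 ≈ -84558.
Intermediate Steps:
n(v, S) = -3 (n(v, S) = -3 + (3 - 3)**2 = -3 + 0**2 = -3 + 0 = -3)
g(j) = 1/(2*j) (g(j) = (((j + j)/(j + j))/j)/2 = (((2*j)/((2*j)))/j)/2 = (((2*j)*(1/(2*j)))/j)/2 = (1/j)/2 = 1/(2*j))
(m - 8675)*(g(-104) + n(39, -216)) = (36816 - 8675)*((1/2)/(-104) - 3) = 28141*((1/2)*(-1/104) - 3) = 28141*(-1/208 - 3) = 28141*(-625/208) = -17588125/208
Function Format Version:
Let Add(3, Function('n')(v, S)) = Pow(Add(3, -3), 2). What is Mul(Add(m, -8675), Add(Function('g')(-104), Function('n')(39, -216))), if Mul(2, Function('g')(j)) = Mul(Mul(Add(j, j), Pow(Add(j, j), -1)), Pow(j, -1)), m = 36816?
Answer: Rational(-17588125, 208) ≈ -84558.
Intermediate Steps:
Function('n')(v, S) = -3 (Function('n')(v, S) = Add(-3, Pow(Add(3, -3), 2)) = Add(-3, Pow(0, 2)) = Add(-3, 0) = -3)
Function('g')(j) = Mul(Rational(1, 2), Pow(j, -1)) (Function('g')(j) = Mul(Rational(1, 2), Mul(Mul(Add(j, j), Pow(Add(j, j), -1)), Pow(j, -1))) = Mul(Rational(1, 2), Mul(Mul(Mul(2, j), Pow(Mul(2, j), -1)), Pow(j, -1))) = Mul(Rational(1, 2), Mul(Mul(Mul(2, j), Mul(Rational(1, 2), Pow(j, -1))), Pow(j, -1))) = Mul(Rational(1, 2), Mul(1, Pow(j, -1))) = Mul(Rational(1, 2), Pow(j, -1)))
Mul(Add(m, -8675), Add(Function('g')(-104), Function('n')(39, -216))) = Mul(Add(36816, -8675), Add(Mul(Rational(1, 2), Pow(-104, -1)), -3)) = Mul(28141, Add(Mul(Rational(1, 2), Rational(-1, 104)), -3)) = Mul(28141, Add(Rational(-1, 208), -3)) = Mul(28141, Rational(-625, 208)) = Rational(-17588125, 208)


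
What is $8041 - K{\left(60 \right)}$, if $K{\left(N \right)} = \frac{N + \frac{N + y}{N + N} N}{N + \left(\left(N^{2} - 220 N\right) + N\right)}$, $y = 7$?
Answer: $\frac{152457547}{18960} \approx 8041.0$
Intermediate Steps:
$K{\left(N \right)} = \frac{\frac{7}{2} + \frac{3 N}{2}}{N^{2} - 218 N}$ ($K{\left(N \right)} = \frac{N + \frac{N + 7}{N + N} N}{N + \left(\left(N^{2} - 220 N\right) + N\right)} = \frac{N + \frac{7 + N}{2 N} N}{N + \left(N^{2} - 219 N\right)} = \frac{N + \left(7 + N\right) \frac{1}{2 N} N}{N^{2} - 218 N} = \frac{N + \frac{7 + N}{2 N} N}{N^{2} - 218 N} = \frac{N + \left(\frac{7}{2} + \frac{N}{2}\right)}{N^{2} - 218 N} = \frac{\frac{7}{2} + \frac{3 N}{2}}{N^{2} - 218 N}$)
$8041 - K{\left(60 \right)} = 8041 - \frac{7 + 3 \cdot 60}{2 \cdot 60 \left(-218 + 60\right)} = 8041 - \frac{1}{2} \cdot \frac{1}{60} \frac{1}{-158} \left(7 + 180\right) = 8041 - \frac{1}{2} \cdot \frac{1}{60} \left(- \frac{1}{158}\right) 187 = 8041 - - \frac{187}{18960} = 8041 + \frac{187}{18960} = \frac{152457547}{18960}$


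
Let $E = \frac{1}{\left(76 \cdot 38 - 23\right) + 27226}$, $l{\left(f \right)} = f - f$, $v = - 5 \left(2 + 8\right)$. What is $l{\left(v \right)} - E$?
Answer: $- \frac{1}{30091} \approx -3.3232 \cdot 10^{-5}$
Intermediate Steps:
$v = -50$ ($v = \left(-5\right) 10 = -50$)
$l{\left(f \right)} = 0$
$E = \frac{1}{30091}$ ($E = \frac{1}{\left(2888 - 23\right) + 27226} = \frac{1}{2865 + 27226} = \frac{1}{30091} \approx 3.3232 \cdot 10^{-5}$)
$l{\left(v \right)} - E = 0 - \frac{1}{30091} = - \frac{1}{30091}$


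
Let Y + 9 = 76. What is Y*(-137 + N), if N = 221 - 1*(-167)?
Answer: 16817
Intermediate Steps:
Y = 67 (Y = -9 + 76 = 67)
N = 388 (N = 221 + 167 = 388)
Y*(-137 + N) = 67*(-137 + 388) = 67*251 = 16817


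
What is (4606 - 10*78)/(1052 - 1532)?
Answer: -1913/240 ≈ -7.9708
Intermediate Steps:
(4606 - 10*78)/(1052 - 1532) = (4606 - 780)/(-480) = 3826*(-1/480) = -1913/240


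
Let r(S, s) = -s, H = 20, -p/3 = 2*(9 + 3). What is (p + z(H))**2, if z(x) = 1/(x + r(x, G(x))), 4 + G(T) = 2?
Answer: 2505889/484 ≈ 5177.5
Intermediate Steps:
G(T) = -2 (G(T) = -4 + 2 = -2)
p = -72 (p = -6*(9 + 3) = -6*12 = -3*24 = -72)
z(x) = 1/(2 + x) (z(x) = 1/(x - 1*(-2)) = 1/(x + 2) = 1/(2 + x))
(p + z(H))**2 = (-72 + 1/(2 + 20))**2 = (-72 + 1/22)**2 = (-1583/22)**2 = 2505889/484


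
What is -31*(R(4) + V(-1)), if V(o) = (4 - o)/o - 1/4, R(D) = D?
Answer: 155/4 ≈ 38.750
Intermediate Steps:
V(o) = -¼ + (4 - o)/o (V(o) = (4 - o)/o - 1*¼ = (4 - o)/o - ¼ = -¼ + (4 - o)/o)
-31*(R(4) + V(-1)) = -31*(4 + (-5/4 + 4/(-1))) = -31*(4 + (-5/4 + 4*(-1))) = -31*(4 + (-5/4 - 4)) = -31*(4 - 21/4) = -31*(-5/4) = 155/4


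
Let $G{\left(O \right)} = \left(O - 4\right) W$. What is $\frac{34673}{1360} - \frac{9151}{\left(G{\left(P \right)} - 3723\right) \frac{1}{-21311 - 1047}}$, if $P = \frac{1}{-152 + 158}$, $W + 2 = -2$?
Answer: $- \frac{119196344123}{2161040} \approx -55157.0$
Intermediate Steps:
$W = -4$ ($W = -2 - 2 = -4$)
$P = \frac{1}{6} \approx 0.16667$
$G{\left(O \right)} = 16 - 4 O$ ($G{\left(O \right)} = \left(O - 4\right) \left(-4\right) = \left(-4 + O\right) \left(-4\right) = 16 - 4 O$)
$\frac{34673}{1360} - \frac{9151}{\left(G{\left(P \right)} - 3723\right) \frac{1}{-21311 - 1047}} = \frac{34673}{1360} - \frac{9151}{\left(\left(16 - \frac{2}{3}\right) - 3723\right) \frac{1}{-21311 - 1047}} = 34673 \cdot \frac{1}{1360} - \frac{9151}{\left(\left(16 - \frac{2}{3}\right) - 3723\right) \frac{1}{-22358}} = \frac{34673}{1360} - \frac{9151}{\left(\frac{46}{3} - 3723\right) \left(- \frac{1}{22358}\right)} = \frac{34673}{1360} - \frac{9151}{\left(- \frac{11123}{3}\right) \left(- \frac{1}{22358}\right)} = \frac{34673}{1360} - \frac{9151}{\frac{1589}{9582}} = \frac{34673}{1360} - \frac{87684882}{1589} = - \frac{119196344123}{2161040}$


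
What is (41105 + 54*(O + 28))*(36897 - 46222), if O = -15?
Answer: -389850275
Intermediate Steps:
(41105 + 54*(O + 28))*(36897 - 46222) = (41105 + 54*(-15 + 28))*(36897 - 46222) = (41105 + 54*13)*(-9325) = (41105 + 702)*(-9325) = 41807*(-9325) = -389850275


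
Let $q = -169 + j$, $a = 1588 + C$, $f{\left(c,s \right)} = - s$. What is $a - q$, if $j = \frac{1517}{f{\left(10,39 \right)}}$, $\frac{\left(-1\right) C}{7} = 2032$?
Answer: $- \frac{484696}{39} \approx -12428.0$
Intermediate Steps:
$C = -14224$ ($C = \left(-7\right) 2032 = -14224$)
$a = -12636$ ($a = 1588 - 14224 = -12636$)
$j = - \frac{1517}{39}$ ($j = \frac{1517}{\left(-1\right) 39} = \frac{1517}{-39} = 1517 \left(- \frac{1}{39}\right) = - \frac{1517}{39} \approx -38.897$)
$q = - \frac{8108}{39}$ ($q = -169 - \frac{1517}{39} = - \frac{8108}{39} \approx -207.9$)
$a - q = -12636 - - \frac{8108}{39} = -12636 + \frac{8108}{39} = - \frac{484696}{39}$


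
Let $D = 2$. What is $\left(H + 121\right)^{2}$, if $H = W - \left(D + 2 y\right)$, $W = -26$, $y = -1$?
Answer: $9025$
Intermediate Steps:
$H = -26$ ($H = -26 - \left(2 + 2 \left(-1\right)\right) = -26 - \left(2 - 2\right) = -26 - 0 = -26 + 0 = -26$)
$\left(H + 121\right)^{2} = \left(-26 + 121\right)^{2} = 95^{2} = 9025$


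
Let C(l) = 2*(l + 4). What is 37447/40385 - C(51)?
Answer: -4404903/40385 ≈ -109.07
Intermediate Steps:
C(l) = 8 + 2*l (C(l) = 2*(4 + l) = 8 + 2*l)
37447/40385 - C(51) = 37447/40385 - (8 + 2*51) = 37447*(1/40385) - (8 + 102) = 37447/40385 - 1*110 = 37447/40385 - 110 = -4404903/40385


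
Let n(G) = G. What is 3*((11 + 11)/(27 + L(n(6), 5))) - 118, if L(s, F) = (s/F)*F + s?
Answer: -1512/13 ≈ -116.31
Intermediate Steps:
L(s, F) = 2*s (L(s, F) = s + s = 2*s)
3*((11 + 11)/(27 + L(n(6), 5))) - 118 = 3*((11 + 11)/(27 + 2*6)) - 118 = 3*(22/(27 + 12)) - 118 = 3*(22/39) - 118 = 22/13 - 118 = -1512/13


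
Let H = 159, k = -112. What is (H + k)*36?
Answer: 1692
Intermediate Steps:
(H + k)*36 = (159 - 112)*36 = 47*36 = 1692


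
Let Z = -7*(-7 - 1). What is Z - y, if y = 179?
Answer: -123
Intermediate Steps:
Z = 56 (Z = -7*(-8) = 56)
Z - y = 56 - 1*179 = 56 - 179 = -123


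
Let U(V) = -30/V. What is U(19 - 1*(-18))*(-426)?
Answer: 12780/37 ≈ 345.41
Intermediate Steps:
U(19 - 1*(-18))*(-426) = -30/(19 - 1*(-18))*(-426) = -30/(19 + 18)*(-426) = -30/37*(-426) = 12780/37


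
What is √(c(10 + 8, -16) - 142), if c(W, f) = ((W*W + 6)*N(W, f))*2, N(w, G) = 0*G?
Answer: I*√142 ≈ 11.916*I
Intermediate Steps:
N(w, G) = 0
c(W, f) = 0 (c(W, f) = ((W*W + 6)*0)*2 = ((W² + 6)*0)*2 = ((6 + W²)*0)*2 = 0*2 = 0)
√(c(10 + 8, -16) - 142) = √(0 - 142) = √(-142) = I*√142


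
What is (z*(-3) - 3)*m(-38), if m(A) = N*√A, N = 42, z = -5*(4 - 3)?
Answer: 504*I*√38 ≈ 3106.9*I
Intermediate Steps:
z = -5 (z = -5*1 = -5)
m(A) = 42*√A
(z*(-3) - 3)*m(-38) = (-5*(-3) - 3)*(42*√(-38)) = (15 - 3)*(42*(I*√38)) = 12*(42*I*√38) = 504*I*√38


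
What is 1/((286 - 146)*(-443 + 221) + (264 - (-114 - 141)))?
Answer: -1/30561 ≈ -3.2721e-5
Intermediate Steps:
1/((286 - 146)*(-443 + 221) + (264 - (-114 - 141))) = 1/(140*(-222) + (264 - 1*(-255))) = 1/(-31080 + (264 + 255)) = 1/(-31080 + 519) = 1/(-30561) = -1/30561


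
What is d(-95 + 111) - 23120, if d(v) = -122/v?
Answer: -185021/8 ≈ -23128.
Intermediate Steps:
d(-95 + 111) - 23120 = -122/(-95 + 111) - 23120 = -122/16 - 23120 = -122*1/16 - 23120 = -61/8 - 23120 = -185021/8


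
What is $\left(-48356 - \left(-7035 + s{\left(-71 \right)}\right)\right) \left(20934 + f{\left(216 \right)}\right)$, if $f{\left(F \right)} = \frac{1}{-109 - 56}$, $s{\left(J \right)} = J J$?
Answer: $- \frac{53379800486}{55} \approx -9.7054 \cdot 10^{8}$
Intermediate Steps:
$s{\left(J \right)} = J^{2}$
$f{\left(F \right)} = - \frac{1}{165}$ ($f{\left(F \right)} = \frac{1}{-165} = - \frac{1}{165}$)
$\left(-48356 - \left(-7035 + s{\left(-71 \right)}\right)\right) \left(20934 + f{\left(216 \right)}\right) = \left(-48356 + \left(7035 - \left(-71\right)^{2}\right)\right) \left(20934 - \frac{1}{165}\right) = \left(-48356 + \left(7035 - 5041\right)\right) \frac{3454109}{165} = \left(-48356 + 1994\right) \frac{3454109}{165} = \left(-46362\right) \frac{3454109}{165} = - \frac{53379800486}{55}$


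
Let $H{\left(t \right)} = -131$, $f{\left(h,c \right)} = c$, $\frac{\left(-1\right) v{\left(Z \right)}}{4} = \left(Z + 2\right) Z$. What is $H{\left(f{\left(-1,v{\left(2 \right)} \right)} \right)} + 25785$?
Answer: $25654$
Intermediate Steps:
$v{\left(Z \right)} = - 4 Z \left(2 + Z\right)$ ($v{\left(Z \right)} = - 4 \left(Z + 2\right) Z = - 4 \left(2 + Z\right) Z = - 4 Z \left(2 + Z\right)$)
$H{\left(f{\left(-1,v{\left(2 \right)} \right)} \right)} + 25785 = -131 + 25785 = 25654$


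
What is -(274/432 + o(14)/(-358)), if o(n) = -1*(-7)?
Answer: -23767/38664 ≈ -0.61471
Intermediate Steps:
o(n) = 7
-(274/432 + o(14)/(-358)) = -(274/432 + 7/(-358)) = -(274*(1/432) + 7*(-1/358)) = -(137/216 - 7/358) = -1*23767/38664 = -23767/38664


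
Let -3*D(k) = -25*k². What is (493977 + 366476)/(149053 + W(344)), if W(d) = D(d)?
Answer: 2581359/3405559 ≈ 0.75798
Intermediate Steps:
D(k) = 25*k²/3 (D(k) = -(-25)*k²/3 = 25*k²/3)
W(d) = 25*d²/3
(493977 + 366476)/(149053 + W(344)) = (493977 + 366476)/(149053 + (25/3)*344²) = 860453/(149053 + (25/3)*118336) = 860453/(149053 + 2958400/3) = 860453/(3405559/3) = 860453*(3/3405559) = 2581359/3405559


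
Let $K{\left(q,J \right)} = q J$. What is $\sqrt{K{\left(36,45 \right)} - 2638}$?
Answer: $i \sqrt{1018} \approx 31.906 i$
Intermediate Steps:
$K{\left(q,J \right)} = J q$
$\sqrt{K{\left(36,45 \right)} - 2638} = \sqrt{45 \cdot 36 - 2638} = \sqrt{1620 - 2638} = \sqrt{-1018} = i \sqrt{1018}$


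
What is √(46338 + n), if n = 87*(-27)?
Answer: √43989 ≈ 209.74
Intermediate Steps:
n = -2349
√(46338 + n) = √(46338 - 2349) = √43989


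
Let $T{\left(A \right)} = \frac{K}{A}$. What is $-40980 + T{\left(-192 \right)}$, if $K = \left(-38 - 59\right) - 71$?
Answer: $- \frac{327833}{8} \approx -40979.0$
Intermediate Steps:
$K = -168$ ($K = -97 - 71 = -168$)
$T{\left(A \right)} = - \frac{168}{A}$
$-40980 + T{\left(-192 \right)} = -40980 - \frac{168}{-192} = -40980 - - \frac{7}{8} = -40980 + \frac{7}{8} = - \frac{327833}{8}$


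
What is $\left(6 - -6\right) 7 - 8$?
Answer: $76$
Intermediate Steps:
$\left(6 - -6\right) 7 - 8 = \left(6 + 6\right) 7 - 8 = 12 \cdot 7 - 8 = 84 - 8 = 76$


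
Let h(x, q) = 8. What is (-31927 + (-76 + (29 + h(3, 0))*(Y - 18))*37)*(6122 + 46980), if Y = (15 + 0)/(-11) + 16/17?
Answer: -595400758596/187 ≈ -3.1840e+9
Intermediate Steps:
Y = -79/187 (Y = 15*(-1/11) + 16*(1/17) = -15/11 + 16/17 = -79/187 ≈ -0.42246)
(-31927 + (-76 + (29 + h(3, 0))*(Y - 18))*37)*(6122 + 46980) = (-31927 + (-76 + (29 + 8)*(-79/187 - 18))*37)*(6122 + 46980) = (-31927 + (-76 + 37*(-3445/187))*37)*53102 = (-31927 + (-76 - 127465/187)*37)*53102 = (-31927 - 141677/187*37)*53102 = (-31927 - 5242049/187)*53102 = -11212398/187*53102 = -595400758596/187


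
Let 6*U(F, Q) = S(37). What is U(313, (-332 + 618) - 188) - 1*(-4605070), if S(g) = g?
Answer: 27630457/6 ≈ 4.6051e+6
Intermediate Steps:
U(F, Q) = 37/6 (U(F, Q) = (⅙)*37 = 37/6)
U(313, (-332 + 618) - 188) - 1*(-4605070) = 37/6 - 1*(-4605070) = 37/6 + 4605070 = 27630457/6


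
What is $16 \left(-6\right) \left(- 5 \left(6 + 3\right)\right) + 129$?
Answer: $4449$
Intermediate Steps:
$16 \left(-6\right) \left(- 5 \left(6 + 3\right)\right) + 129 = - 96 \left(\left(-5\right) 9\right) + 129 = \left(-96\right) \left(-45\right) + 129 = 4320 + 129 = 4449$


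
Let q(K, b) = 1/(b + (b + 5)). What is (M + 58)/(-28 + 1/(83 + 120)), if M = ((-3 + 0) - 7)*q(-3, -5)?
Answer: -12180/5683 ≈ -2.1432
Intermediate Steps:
q(K, b) = 1/(5 + 2*b) (q(K, b) = 1/(b + (5 + b)) = 1/(5 + 2*b))
M = 2 (M = ((-3 + 0) - 7)/(5 + 2*(-5)) = (-3 - 7)/(5 - 10) = -10/(-5) = -10*(-⅕) = 2)
(M + 58)/(-28 + 1/(83 + 120)) = (2 + 58)/(-28 + 1/(83 + 120)) = 60/(-28 + 1/203) = 60/(-5683/203) = 60*(-203/5683) = -12180/5683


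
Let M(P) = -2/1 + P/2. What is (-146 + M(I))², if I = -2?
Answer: 22201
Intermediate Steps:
M(P) = -2 + P/2 (M(P) = -2*1 + P*(½) = -2 + P/2)
(-146 + M(I))² = (-146 + (-2 + (½)*(-2)))² = (-146 + (-2 - 1))² = (-146 - 3)² = (-149)² = 22201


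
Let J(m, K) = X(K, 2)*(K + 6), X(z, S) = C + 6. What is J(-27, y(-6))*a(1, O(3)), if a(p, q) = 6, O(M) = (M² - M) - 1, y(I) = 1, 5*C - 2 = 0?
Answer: 1344/5 ≈ 268.80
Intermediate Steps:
C = ⅖ (C = ⅖ + (⅕)*0 = ⅖ + 0 = ⅖ ≈ 0.40000)
X(z, S) = 32/5 (X(z, S) = ⅖ + 6 = 32/5)
O(M) = -1 + M² - M
J(m, K) = 192/5 + 32*K/5 (J(m, K) = 32*(K + 6)/5 = 32*(6 + K)/5 = 192/5 + 32*K/5)
J(-27, y(-6))*a(1, O(3)) = (192/5 + (32/5)*1)*6 = (192/5 + 32/5)*6 = (224/5)*6 = 1344/5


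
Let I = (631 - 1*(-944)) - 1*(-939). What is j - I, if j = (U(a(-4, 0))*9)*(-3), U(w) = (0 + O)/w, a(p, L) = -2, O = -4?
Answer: -2568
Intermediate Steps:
U(w) = -4/w (U(w) = (0 - 4)/w = -4/w)
j = -54 (j = (-4/(-2)*9)*(-3) = (-4*(-½)*9)*(-3) = (2*9)*(-3) = 18*(-3) = -54)
I = 2514 (I = (631 + 944) + 939 = 1575 + 939 = 2514)
j - I = -54 - 1*2514 = -54 - 2514 = -2568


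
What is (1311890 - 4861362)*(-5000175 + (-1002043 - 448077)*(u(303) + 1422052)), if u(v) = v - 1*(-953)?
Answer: 7326012232403562720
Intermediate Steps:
u(v) = 953 + v (u(v) = v + 953 = 953 + v)
(1311890 - 4861362)*(-5000175 + (-1002043 - 448077)*(u(303) + 1422052)) = (1311890 - 4861362)*(-5000175 + (-1002043 - 448077)*((953 + 303) + 1422052)) = -3549472*(-5000175 - 1450120*(1256 + 1422052)) = -3549472*(-5000175 - 1450120*1423308) = -3549472*(-5000175 - 2063967396960) = -3549472*(-2063972397135) = 7326012232403562720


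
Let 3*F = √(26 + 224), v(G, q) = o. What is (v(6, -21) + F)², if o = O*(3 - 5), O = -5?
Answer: 1150/9 + 100*√10/3 ≈ 233.19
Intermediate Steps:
o = 10 (o = -5*(3 - 5) = -5*(-2) = 10)
v(G, q) = 10
F = 5*√10/3 (F = √(26 + 224)/3 = √250/3 = (5*√10)/3 = 5*√10/3 ≈ 5.2705)
(v(6, -21) + F)² = (10 + 5*√10/3)²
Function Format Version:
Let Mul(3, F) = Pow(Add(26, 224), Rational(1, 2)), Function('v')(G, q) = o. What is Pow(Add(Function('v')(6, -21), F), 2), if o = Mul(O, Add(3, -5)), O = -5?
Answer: Add(Rational(1150, 9), Mul(Rational(100, 3), Pow(10, Rational(1, 2)))) ≈ 233.19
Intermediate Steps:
o = 10 (o = Mul(-5, Add(3, -5)) = Mul(-5, -2) = 10)
Function('v')(G, q) = 10
F = Mul(Rational(5, 3), Pow(10, Rational(1, 2))) (F = Mul(Rational(1, 3), Pow(Add(26, 224), Rational(1, 2))) = Mul(Rational(1, 3), Pow(250, Rational(1, 2))) = Mul(Rational(1, 3), Mul(5, Pow(10, Rational(1, 2)))) = Mul(Rational(5, 3), Pow(10, Rational(1, 2))) ≈ 5.2705)
Pow(Add(Function('v')(6, -21), F), 2) = Pow(Add(10, Mul(Rational(5, 3), Pow(10, Rational(1, 2)))), 2)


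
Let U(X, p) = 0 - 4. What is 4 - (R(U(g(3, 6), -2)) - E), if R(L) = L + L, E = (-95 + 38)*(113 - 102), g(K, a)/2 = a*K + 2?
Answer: -615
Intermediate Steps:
g(K, a) = 4 + 2*K*a (g(K, a) = 2*(a*K + 2) = 2*(K*a + 2) = 2*(2 + K*a) = 4 + 2*K*a)
U(X, p) = -4
E = -627 (E = -57*11 = -627)
R(L) = 2*L
4 - (R(U(g(3, 6), -2)) - E) = 4 - (2*(-4) - 1*(-627)) = 4 - (-8 + 627) = 4 - 1*619 = 4 - 619 = -615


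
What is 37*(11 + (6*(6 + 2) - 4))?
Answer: 2035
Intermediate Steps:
37*(11 + (6*(6 + 2) - 4)) = 37*(11 + (6*8 - 4)) = 37*(11 + (48 - 4)) = 37*(11 + 44) = 37*55 = 2035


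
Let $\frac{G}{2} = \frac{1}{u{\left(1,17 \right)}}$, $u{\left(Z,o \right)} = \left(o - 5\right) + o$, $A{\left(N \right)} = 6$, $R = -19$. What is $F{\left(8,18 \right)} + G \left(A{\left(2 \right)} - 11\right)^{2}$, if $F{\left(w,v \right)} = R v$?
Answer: $- \frac{9868}{29} \approx -340.28$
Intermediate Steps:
$u{\left(Z,o \right)} = -5 + 2 o$ ($u{\left(Z,o \right)} = \left(-5 + o\right) + o = -5 + 2 o$)
$G = \frac{2}{29}$ ($G = \frac{2}{-5 + 2 \cdot 17} = \frac{2}{-5 + 34} = \frac{2}{29} \approx 0.068966$)
$F{\left(w,v \right)} = - 19 v$
$F{\left(8,18 \right)} + G \left(A{\left(2 \right)} - 11\right)^{2} = \left(-19\right) 18 + \frac{2 \left(6 - 11\right)^{2}}{29} = -342 + \frac{2 \left(-5\right)^{2}}{29} = -342 + \frac{2}{29} \cdot 25 = -342 + \frac{50}{29} = - \frac{9868}{29}$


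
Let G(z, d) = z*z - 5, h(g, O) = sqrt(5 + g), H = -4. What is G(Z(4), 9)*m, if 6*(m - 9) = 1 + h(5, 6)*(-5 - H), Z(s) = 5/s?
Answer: -3025/96 + 55*sqrt(10)/96 ≈ -29.699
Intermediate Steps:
m = 55/6 - sqrt(10)/6 (m = 9 + (1 + sqrt(5 + 5)*(-5 - 1*(-4)))/6 = 9 + (1 + sqrt(10)*(-5 + 4))/6 = 9 + (1 + sqrt(10)*(-1))/6 = 9 + (1 - sqrt(10))/6 = 9 + (1/6 - sqrt(10)/6) = 55/6 - sqrt(10)/6 ≈ 8.6396)
G(z, d) = -5 + z**2 (G(z, d) = z**2 - 5 = -5 + z**2)
G(Z(4), 9)*m = (-5 + (5/4)**2)*(55/6 - sqrt(10)/6) = (-5 + 25/16)*(55/6 - sqrt(10)/6) = -55*(55/6 - sqrt(10)/6)/16 = -3025/96 + 55*sqrt(10)/96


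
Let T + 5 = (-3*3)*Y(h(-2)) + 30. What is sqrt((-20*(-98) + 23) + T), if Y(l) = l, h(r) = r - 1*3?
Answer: sqrt(2053) ≈ 45.310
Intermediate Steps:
h(r) = -3 + r (h(r) = r - 3 = -3 + r)
T = 70 (T = -5 + ((-3*3)*(-3 - 2) + 30) = -5 + (-9*(-5) + 30) = -5 + (45 + 30) = -5 + 75 = 70)
sqrt((-20*(-98) + 23) + T) = sqrt((-20*(-98) + 23) + 70) = sqrt((1960 + 23) + 70) = sqrt(1983 + 70) = sqrt(2053)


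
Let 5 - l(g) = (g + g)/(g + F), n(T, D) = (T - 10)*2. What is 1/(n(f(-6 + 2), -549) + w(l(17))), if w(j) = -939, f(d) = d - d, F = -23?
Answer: -1/959 ≈ -0.0010428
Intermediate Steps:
f(d) = 0
n(T, D) = -20 + 2*T (n(T, D) = (-10 + T)*2 = -20 + 2*T)
l(g) = 5 - 2*g/(-23 + g) (l(g) = 5 - (g + g)/(g - 23) = 5 - 2*g/(-23 + g))
1/(n(f(-6 + 2), -549) + w(l(17))) = 1/((-20 + 2*0) - 939) = 1/((-20 + 0) - 939) = 1/(-20 - 939) = 1/(-959) = -1/959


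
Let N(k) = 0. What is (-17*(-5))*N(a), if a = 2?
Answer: 0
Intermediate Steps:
(-17*(-5))*N(a) = -17*(-5)*0 = 85*0 = 0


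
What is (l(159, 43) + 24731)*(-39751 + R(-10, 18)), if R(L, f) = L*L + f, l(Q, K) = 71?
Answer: -982977666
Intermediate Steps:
R(L, f) = f + L**2 (R(L, f) = L**2 + f = f + L**2)
(l(159, 43) + 24731)*(-39751 + R(-10, 18)) = (71 + 24731)*(-39751 + (18 + (-10)**2)) = 24802*(-39751 + (18 + 100)) = 24802*(-39751 + 118) = 24802*(-39633) = -982977666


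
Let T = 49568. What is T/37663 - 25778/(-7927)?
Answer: 1363802350/298554601 ≈ 4.5680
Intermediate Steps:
T/37663 - 25778/(-7927) = 49568/37663 - 25778/(-7927) = 49568*(1/37663) - 25778*(-1/7927) = 49568/37663 + 25778/7927 = 1363802350/298554601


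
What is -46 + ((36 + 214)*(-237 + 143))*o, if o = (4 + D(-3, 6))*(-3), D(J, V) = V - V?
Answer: 281954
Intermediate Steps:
D(J, V) = 0
o = -12 (o = (4 + 0)*(-3) = 4*(-3) = -12)
-46 + ((36 + 214)*(-237 + 143))*o = -46 + ((36 + 214)*(-237 + 143))*(-12) = -46 + (250*(-94))*(-12) = -46 - 23500*(-12) = -46 + 282000 = 281954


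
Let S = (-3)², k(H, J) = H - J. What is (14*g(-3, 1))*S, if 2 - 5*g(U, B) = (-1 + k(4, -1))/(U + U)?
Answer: 336/5 ≈ 67.200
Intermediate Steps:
g(U, B) = ⅖ - 2/(5*U) (g(U, B) = ⅖ - (-1 + (4 - 1*(-1)))/(5*(U + U)) = ⅖ - (-1 + (4 + 1))/(5*(2*U)) = ⅖ - (-1 + 5)*1/(2*U)/5 = ⅖ - 4*1/(2*U)/5 = ⅖ - 2/(5*U))
S = 9
(14*g(-3, 1))*S = (14*((⅖)*(-1 - 3)/(-3)))*9 = (14*((⅖)*(-⅓)*(-4)))*9 = (14*(8/15))*9 = (112/15)*9 = 336/5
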